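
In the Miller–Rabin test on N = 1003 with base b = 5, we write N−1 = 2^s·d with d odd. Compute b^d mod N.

694

1003 − 1 = 1002 = 2^1 · 501, so d = 501.
5^1 ≡ 5 (mod 1003)
5^2 ≡ 5^2 = 25 ≡ 25 (mod 1003)
5^4 ≡ 25^2 = 625 ≡ 625 (mod 1003)
5^8 ≡ 625^2 = 390625 ≡ 458 (mod 1003)
5^16 ≡ 458^2 = 209764 ≡ 137 (mod 1003)
5^32 ≡ 137^2 = 18769 ≡ 715 (mod 1003)
5^64 ≡ 715^2 = 511225 ≡ 698 (mod 1003)
5^128 ≡ 698^2 = 487204 ≡ 749 (mod 1003)
5^256 ≡ 749^2 = 561001 ≡ 324 (mod 1003)
501 = 256 + 128 + 64 + 32 + 16 + 4 + 1 in binary powers of 2.
So 5^501 ≡ 324 · 749 · 698 · 715 · 137 · 625 · 5 ≡ 694 (mod 1003).
Squaring chain: 694; never reaches −1, so base 5 is a Miller–Rabin witness that 1003 is composite.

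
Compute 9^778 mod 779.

614

9^1 ≡ 9 (mod 779)
9^2 ≡ 9^2 = 81 ≡ 81 (mod 779)
9^4 ≡ 81^2 = 6561 ≡ 329 (mod 779)
9^8 ≡ 329^2 = 108241 ≡ 739 (mod 779)
9^16 ≡ 739^2 = 546121 ≡ 42 (mod 779)
9^32 ≡ 42^2 = 1764 ≡ 206 (mod 779)
9^64 ≡ 206^2 = 42436 ≡ 370 (mod 779)
9^128 ≡ 370^2 = 136900 ≡ 575 (mod 779)
9^256 ≡ 575^2 = 330625 ≡ 329 (mod 779)
9^512 ≡ 329^2 = 108241 ≡ 739 (mod 779)
778 = 512 + 256 + 8 + 2 in binary powers of 2.
So 9^778 ≡ 739 · 329 · 739 · 81 ≡ 614 (mod 779).
Since 614 ≠ 1, base 9 is a Fermat witness: 779 is composite.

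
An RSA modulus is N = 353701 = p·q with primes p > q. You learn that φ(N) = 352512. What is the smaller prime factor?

φ(n) = (p−1)(q−1) = n − (p+q) + 1, so p + q = 353701 − 352512 + 1 = 1190.
p and q are the roots of t² − 1190t + 353701 = 0.
Discriminant: 1190² − 4·353701 = 1416100 − 1414804 = 1296; √1296 = 36.
q = (1190 − 36)/2 = 577, p = (1190 + 36)/2 = 613.
Check: 577 · 613 = 353701.

577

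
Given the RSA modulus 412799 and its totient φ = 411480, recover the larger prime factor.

811

φ(n) = (p−1)(q−1) = n − (p+q) + 1, so p + q = 412799 − 411480 + 1 = 1320.
p and q are the roots of t² − 1320t + 412799 = 0.
Discriminant: 1320² − 4·412799 = 1742400 − 1651196 = 91204; √91204 = 302.
q = (1320 − 302)/2 = 509, p = (1320 + 302)/2 = 811.
Check: 509 · 811 = 412799.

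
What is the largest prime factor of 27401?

27401 = 11 · 2491
2491 = 47 · 53
53 is prime.
So 27401 = 11 · 47 · 53; the largest prime factor is 53.

53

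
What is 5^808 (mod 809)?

1

5^1 ≡ 5 (mod 809)
5^2 ≡ 5^2 = 25 ≡ 25 (mod 809)
5^4 ≡ 25^2 = 625 ≡ 625 (mod 809)
5^8 ≡ 625^2 = 390625 ≡ 687 (mod 809)
5^16 ≡ 687^2 = 471969 ≡ 322 (mod 809)
5^32 ≡ 322^2 = 103684 ≡ 132 (mod 809)
5^64 ≡ 132^2 = 17424 ≡ 435 (mod 809)
5^128 ≡ 435^2 = 189225 ≡ 728 (mod 809)
5^256 ≡ 728^2 = 529984 ≡ 89 (mod 809)
5^512 ≡ 89^2 = 7921 ≡ 640 (mod 809)
808 = 512 + 256 + 32 + 8 in binary powers of 2.
So 5^808 ≡ 640 · 89 · 132 · 687 ≡ 1 (mod 809).
Since the result is 1, base 5 gives no evidence that 809 is composite.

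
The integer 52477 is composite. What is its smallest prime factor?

52477 is odd.
Digit sum 25, not divisible by 3.
Ends in 7: not divisible by 5.
7: 52477 = 7·7496 + 5
11: 52477 = 11·4770 + 7
13: 52477 = 13·4036 + 9
17: 52477 = 17·3086 + 15
19: 52477 = 19·2761 + 18
23: 52477 = 23·2281 + 14
29: 52477 = 29·1809 + 16
31: 52477 = 31·1692 + 25
37: 52477 = 37·1418 + 11
41: 52477 = 41·1279 + 38
43: 52477 = 43·1220 + 17
47: 52477 = 47·1116 + 25
53: 52477 = 53·990 + 7
59: 52477 = 59·889 + 26
61: 52477 = 61·860 + 17
67: 52477 = 67·783 + 16
71: 52477 = 71·739 + 8
73: 52477 = 73·718 + 63
79: 52477 = 79·664 + 21
83: 52477 = 83·632 + 21
89: 52477 = 89·589 + 56
97: 52477 = 97·541

97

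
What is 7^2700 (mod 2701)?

7^1 ≡ 7 (mod 2701)
7^2 ≡ 7^2 = 49 ≡ 49 (mod 2701)
7^4 ≡ 49^2 = 2401 ≡ 2401 (mod 2701)
7^8 ≡ 2401^2 = 5764801 ≡ 867 (mod 2701)
7^16 ≡ 867^2 = 751689 ≡ 811 (mod 2701)
7^32 ≡ 811^2 = 657721 ≡ 1378 (mod 2701)
7^64 ≡ 1378^2 = 1898884 ≡ 81 (mod 2701)
7^128 ≡ 81^2 = 6561 ≡ 1159 (mod 2701)
7^256 ≡ 1159^2 = 1343281 ≡ 884 (mod 2701)
7^512 ≡ 884^2 = 781456 ≡ 867 (mod 2701)
7^1024 ≡ 867^2 = 751689 ≡ 811 (mod 2701)
7^2048 ≡ 811^2 = 657721 ≡ 1378 (mod 2701)
2700 = 2048 + 512 + 128 + 8 + 4 in binary powers of 2.
So 7^2700 ≡ 1378 · 867 · 1159 · 867 · 2401 ≡ 2554 (mod 2701).
Since 2554 ≠ 1, base 7 is a Fermat witness: 2701 is composite.

2554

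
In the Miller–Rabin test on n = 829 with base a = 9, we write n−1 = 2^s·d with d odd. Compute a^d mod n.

1

829 − 1 = 828 = 2^2 · 207, so d = 207.
9^1 ≡ 9 (mod 829)
9^2 ≡ 9^2 = 81 ≡ 81 (mod 829)
9^4 ≡ 81^2 = 6561 ≡ 758 (mod 829)
9^8 ≡ 758^2 = 574564 ≡ 67 (mod 829)
9^16 ≡ 67^2 = 4489 ≡ 344 (mod 829)
9^32 ≡ 344^2 = 118336 ≡ 618 (mod 829)
9^64 ≡ 618^2 = 381924 ≡ 584 (mod 829)
9^128 ≡ 584^2 = 341056 ≡ 337 (mod 829)
207 = 128 + 64 + 8 + 4 + 2 + 1 in binary powers of 2.
So 9^207 ≡ 337 · 584 · 67 · 758 · 81 · 9 ≡ 1 (mod 829).
Since 9^d ≡ 1 (mod 829), base 9 does not prove 829 composite.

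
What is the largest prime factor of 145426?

89

145426 = 2 · 72713
72713 = 19 · 3827
3827 = 43 · 89
89 is prime.
So 145426 = 2 · 19 · 43 · 89; the largest prime factor is 89.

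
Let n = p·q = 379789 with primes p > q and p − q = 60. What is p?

647

Since p = q + 60, we have 379789 = q(q + 60), so q² + 60q − 379789 = 0.
Discriminant: 60² + 4·379789 = 3600 + 1519156 = 1522756; √1522756 = 1234.
q = (−60 + 1234)/2 = 587, and p = q + 60 = 647.
Check: 587 · 647 = 379789.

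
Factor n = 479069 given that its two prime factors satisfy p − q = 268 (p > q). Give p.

839

Since p = q + 268, we have 479069 = q(q + 268), so q² + 268q − 479069 = 0.
Discriminant: 268² + 4·479069 = 71824 + 1916276 = 1988100; √1988100 = 1410.
q = (−268 + 1410)/2 = 571, and p = q + 268 = 839.
Check: 571 · 839 = 479069.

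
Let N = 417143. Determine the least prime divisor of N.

43

417143 is odd.
Digit sum 20, not divisible by 3.
Ends in 3: not divisible by 5.
7: 417143 = 7·59591 + 6
11: 417143 = 11·37922 + 1
13: 417143 = 13·32087 + 12
17: 417143 = 17·24537 + 14
19: 417143 = 19·21954 + 17
23: 417143 = 23·18136 + 15
29: 417143 = 29·14384 + 7
31: 417143 = 31·13456 + 7
37: 417143 = 37·11274 + 5
41: 417143 = 41·10174 + 9
43: 417143 = 43·9701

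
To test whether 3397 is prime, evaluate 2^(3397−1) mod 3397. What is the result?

2062

2^1 ≡ 2 (mod 3397)
2^2 ≡ 2^2 = 4 ≡ 4 (mod 3397)
2^4 ≡ 4^2 = 16 ≡ 16 (mod 3397)
2^8 ≡ 16^2 = 256 ≡ 256 (mod 3397)
2^16 ≡ 256^2 = 65536 ≡ 993 (mod 3397)
2^32 ≡ 993^2 = 986049 ≡ 919 (mod 3397)
2^64 ≡ 919^2 = 844561 ≡ 2105 (mod 3397)
2^128 ≡ 2105^2 = 4431025 ≡ 1337 (mod 3397)
2^256 ≡ 1337^2 = 1787569 ≡ 747 (mod 3397)
2^512 ≡ 747^2 = 558009 ≡ 901 (mod 3397)
2^1024 ≡ 901^2 = 811801 ≡ 3315 (mod 3397)
2^2048 ≡ 3315^2 = 10989225 ≡ 3327 (mod 3397)
3396 = 2048 + 1024 + 256 + 64 + 4 in binary powers of 2.
So 2^3396 ≡ 3327 · 3315 · 747 · 2105 · 16 ≡ 2062 (mod 3397).
Since 2062 ≠ 1, base 2 is a Fermat witness: 3397 is composite.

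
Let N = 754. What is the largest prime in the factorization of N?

29

754 = 2 · 377
377 = 13 · 29
29 is prime.
So 754 = 2 · 13 · 29; the largest prime factor is 29.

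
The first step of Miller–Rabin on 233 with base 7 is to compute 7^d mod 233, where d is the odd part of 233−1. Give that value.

233 − 1 = 232 = 2^3 · 29, so d = 29.
7^1 ≡ 7 (mod 233)
7^2 ≡ 7^2 = 49 ≡ 49 (mod 233)
7^4 ≡ 49^2 = 2401 ≡ 71 (mod 233)
7^8 ≡ 71^2 = 5041 ≡ 148 (mod 233)
7^16 ≡ 148^2 = 21904 ≡ 2 (mod 233)
29 = 16 + 8 + 4 + 1 in binary powers of 2.
So 7^29 ≡ 2 · 148 · 71 · 7 ≡ 89 (mod 233).
Squaring chain: 89 → 232 → 1; reaches −1, so base 7 does not prove 233 composite.

89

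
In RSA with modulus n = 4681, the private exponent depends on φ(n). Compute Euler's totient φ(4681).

Factor: 4681 = 31 · 151.
φ(4681) = (31−1) · (151−1) = 30 · 150 = 4500.

4500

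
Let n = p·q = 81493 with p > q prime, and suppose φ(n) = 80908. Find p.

359

φ(n) = (p−1)(q−1) = n − (p+q) + 1, so p + q = 81493 − 80908 + 1 = 586.
p and q are the roots of t² − 586t + 81493 = 0.
Discriminant: 586² − 4·81493 = 343396 − 325972 = 17424; √17424 = 132.
q = (586 − 132)/2 = 227, p = (586 + 132)/2 = 359.
Check: 227 · 359 = 81493.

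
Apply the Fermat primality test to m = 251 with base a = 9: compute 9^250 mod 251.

1

9^1 ≡ 9 (mod 251)
9^2 ≡ 9^2 = 81 ≡ 81 (mod 251)
9^4 ≡ 81^2 = 6561 ≡ 35 (mod 251)
9^8 ≡ 35^2 = 1225 ≡ 221 (mod 251)
9^16 ≡ 221^2 = 48841 ≡ 147 (mod 251)
9^32 ≡ 147^2 = 21609 ≡ 23 (mod 251)
9^64 ≡ 23^2 = 529 ≡ 27 (mod 251)
9^128 ≡ 27^2 = 729 ≡ 227 (mod 251)
250 = 128 + 64 + 32 + 16 + 8 + 2 in binary powers of 2.
So 9^250 ≡ 227 · 27 · 23 · 147 · 221 · 81 ≡ 1 (mod 251).
Since the result is 1, base 9 gives no evidence that 251 is composite.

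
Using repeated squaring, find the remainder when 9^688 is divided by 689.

9^1 ≡ 9 (mod 689)
9^2 ≡ 9^2 = 81 ≡ 81 (mod 689)
9^4 ≡ 81^2 = 6561 ≡ 360 (mod 689)
9^8 ≡ 360^2 = 129600 ≡ 68 (mod 689)
9^16 ≡ 68^2 = 4624 ≡ 490 (mod 689)
9^32 ≡ 490^2 = 240100 ≡ 328 (mod 689)
9^64 ≡ 328^2 = 107584 ≡ 100 (mod 689)
9^128 ≡ 100^2 = 10000 ≡ 354 (mod 689)
9^256 ≡ 354^2 = 125316 ≡ 607 (mod 689)
9^512 ≡ 607^2 = 368449 ≡ 523 (mod 689)
688 = 512 + 128 + 32 + 16 in binary powers of 2.
So 9^688 ≡ 523 · 354 · 328 · 490 ≡ 100 (mod 689).
Since 100 ≠ 1, base 9 is a Fermat witness: 689 is composite.

100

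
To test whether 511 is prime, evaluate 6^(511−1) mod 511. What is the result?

6^1 ≡ 6 (mod 511)
6^2 ≡ 6^2 = 36 ≡ 36 (mod 511)
6^4 ≡ 36^2 = 1296 ≡ 274 (mod 511)
6^8 ≡ 274^2 = 75076 ≡ 470 (mod 511)
6^16 ≡ 470^2 = 220900 ≡ 148 (mod 511)
6^32 ≡ 148^2 = 21904 ≡ 442 (mod 511)
6^64 ≡ 442^2 = 195364 ≡ 162 (mod 511)
6^128 ≡ 162^2 = 26244 ≡ 183 (mod 511)
6^256 ≡ 183^2 = 33489 ≡ 274 (mod 511)
510 = 256 + 128 + 64 + 32 + 16 + 8 + 4 + 2 in binary powers of 2.
So 6^510 ≡ 274 · 183 · 162 · 442 · 148 · 470 · 274 · 36 ≡ 155 (mod 511).
Since 155 ≠ 1, base 6 is a Fermat witness: 511 is composite.

155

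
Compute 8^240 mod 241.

8^1 ≡ 8 (mod 241)
8^2 ≡ 8^2 = 64 ≡ 64 (mod 241)
8^4 ≡ 64^2 = 4096 ≡ 240 (mod 241)
8^8 ≡ 240^2 = 57600 ≡ 1 (mod 241)
8^16 ≡ 1^2 = 1 ≡ 1 (mod 241)
8^32 ≡ 1^2 = 1 ≡ 1 (mod 241)
8^64 ≡ 1^2 = 1 ≡ 1 (mod 241)
8^128 ≡ 1^2 = 1 ≡ 1 (mod 241)
240 = 128 + 64 + 32 + 16 in binary powers of 2.
So 8^240 ≡ 1 · 1 · 1 · 1 ≡ 1 (mod 241).
Since the result is 1, base 8 gives no evidence that 241 is composite.

1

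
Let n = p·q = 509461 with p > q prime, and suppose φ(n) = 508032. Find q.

φ(n) = (p−1)(q−1) = n − (p+q) + 1, so p + q = 509461 − 508032 + 1 = 1430.
p and q are the roots of t² − 1430t + 509461 = 0.
Discriminant: 1430² − 4·509461 = 2044900 − 2037844 = 7056; √7056 = 84.
q = (1430 − 84)/2 = 673, p = (1430 + 84)/2 = 757.
Check: 673 · 757 = 509461.

673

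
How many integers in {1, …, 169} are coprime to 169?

Factor: 169 = 13^2.
φ(169) = 13^1·(13−1) = 156.

156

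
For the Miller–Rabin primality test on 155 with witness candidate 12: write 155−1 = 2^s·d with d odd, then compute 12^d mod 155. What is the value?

42

155 − 1 = 154 = 2^1 · 77, so d = 77.
12^1 ≡ 12 (mod 155)
12^2 ≡ 12^2 = 144 ≡ 144 (mod 155)
12^4 ≡ 144^2 = 20736 ≡ 121 (mod 155)
12^8 ≡ 121^2 = 14641 ≡ 71 (mod 155)
12^16 ≡ 71^2 = 5041 ≡ 81 (mod 155)
12^32 ≡ 81^2 = 6561 ≡ 51 (mod 155)
12^64 ≡ 51^2 = 2601 ≡ 121 (mod 155)
77 = 64 + 8 + 4 + 1 in binary powers of 2.
So 12^77 ≡ 121 · 71 · 121 · 12 ≡ 42 (mod 155).
Squaring chain: 42; never reaches −1, so base 12 is a Miller–Rabin witness that 155 is composite.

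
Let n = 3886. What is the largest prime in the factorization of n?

67

3886 = 2 · 1943
1943 = 29 · 67
67 is prime.
So 3886 = 2 · 29 · 67; the largest prime factor is 67.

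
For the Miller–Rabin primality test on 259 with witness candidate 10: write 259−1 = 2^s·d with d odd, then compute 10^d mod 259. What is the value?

259 − 1 = 258 = 2^1 · 129, so d = 129.
10^1 ≡ 10 (mod 259)
10^2 ≡ 10^2 = 100 ≡ 100 (mod 259)
10^4 ≡ 100^2 = 10000 ≡ 158 (mod 259)
10^8 ≡ 158^2 = 24964 ≡ 100 (mod 259)
10^16 ≡ 100^2 = 10000 ≡ 158 (mod 259)
10^32 ≡ 158^2 = 24964 ≡ 100 (mod 259)
10^64 ≡ 100^2 = 10000 ≡ 158 (mod 259)
10^128 ≡ 158^2 = 24964 ≡ 100 (mod 259)
129 = 128 + 1 in binary powers of 2.
So 10^129 ≡ 100 · 10 ≡ 223 (mod 259).
Squaring chain: 223; never reaches −1, so base 10 is a Miller–Rabin witness that 259 is composite.

223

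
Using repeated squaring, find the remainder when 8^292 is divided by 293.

1

8^1 ≡ 8 (mod 293)
8^2 ≡ 8^2 = 64 ≡ 64 (mod 293)
8^4 ≡ 64^2 = 4096 ≡ 287 (mod 293)
8^8 ≡ 287^2 = 82369 ≡ 36 (mod 293)
8^16 ≡ 36^2 = 1296 ≡ 124 (mod 293)
8^32 ≡ 124^2 = 15376 ≡ 140 (mod 293)
8^64 ≡ 140^2 = 19600 ≡ 262 (mod 293)
8^128 ≡ 262^2 = 68644 ≡ 82 (mod 293)
8^256 ≡ 82^2 = 6724 ≡ 278 (mod 293)
292 = 256 + 32 + 4 in binary powers of 2.
So 8^292 ≡ 278 · 140 · 287 ≡ 1 (mod 293).
Since the result is 1, base 8 gives no evidence that 293 is composite.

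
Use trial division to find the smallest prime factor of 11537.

83

11537 is odd.
Digit sum 17, not divisible by 3.
Ends in 7: not divisible by 5.
7: 11537 = 7·1648 + 1
11: 11537 = 11·1048 + 9
13: 11537 = 13·887 + 6
17: 11537 = 17·678 + 11
19: 11537 = 19·607 + 4
23: 11537 = 23·501 + 14
29: 11537 = 29·397 + 24
31: 11537 = 31·372 + 5
37: 11537 = 37·311 + 30
41: 11537 = 41·281 + 16
43: 11537 = 43·268 + 13
47: 11537 = 47·245 + 22
53: 11537 = 53·217 + 36
59: 11537 = 59·195 + 32
61: 11537 = 61·189 + 8
67: 11537 = 67·172 + 13
71: 11537 = 71·162 + 35
73: 11537 = 73·158 + 3
79: 11537 = 79·146 + 3
83: 11537 = 83·139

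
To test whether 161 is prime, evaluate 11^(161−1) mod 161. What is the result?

11^1 ≡ 11 (mod 161)
11^2 ≡ 11^2 = 121 ≡ 121 (mod 161)
11^4 ≡ 121^2 = 14641 ≡ 151 (mod 161)
11^8 ≡ 151^2 = 22801 ≡ 100 (mod 161)
11^16 ≡ 100^2 = 10000 ≡ 18 (mod 161)
11^32 ≡ 18^2 = 324 ≡ 2 (mod 161)
11^64 ≡ 2^2 = 4 ≡ 4 (mod 161)
11^128 ≡ 4^2 = 16 ≡ 16 (mod 161)
160 = 128 + 32 in binary powers of 2.
So 11^160 ≡ 16 · 2 ≡ 32 (mod 161).
Since 32 ≠ 1, base 11 is a Fermat witness: 161 is composite.

32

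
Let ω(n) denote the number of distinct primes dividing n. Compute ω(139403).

4

139403 = 11 · 12673
12673 = 19 · 667
667 = 23 · 29
139403 = 11 · 19 · 23 · 29, which has 4 distinct prime factors.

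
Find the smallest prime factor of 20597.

20597 is odd.
Digit sum 23, not divisible by 3.
Ends in 7: not divisible by 5.
7: 20597 = 7·2942 + 3
11: 20597 = 11·1872 + 5
13: 20597 = 13·1584 + 5
17: 20597 = 17·1211 + 10
19: 20597 = 19·1084 + 1
23: 20597 = 23·895 + 12
29: 20597 = 29·710 + 7
31: 20597 = 31·664 + 13
37: 20597 = 37·556 + 25
41: 20597 = 41·502 + 15
43: 20597 = 43·479

43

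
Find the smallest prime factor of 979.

979 is odd.
Digit sum 25, not divisible by 3.
Ends in 9: not divisible by 5.
7: 979 = 7·139 + 6
11: 979 = 11·89

11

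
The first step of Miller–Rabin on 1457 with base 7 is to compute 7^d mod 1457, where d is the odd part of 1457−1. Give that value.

1457 − 1 = 1456 = 2^4 · 91, so d = 91.
7^1 ≡ 7 (mod 1457)
7^2 ≡ 7^2 = 49 ≡ 49 (mod 1457)
7^4 ≡ 49^2 = 2401 ≡ 944 (mod 1457)
7^8 ≡ 944^2 = 891136 ≡ 909 (mod 1457)
7^16 ≡ 909^2 = 826281 ≡ 162 (mod 1457)
7^32 ≡ 162^2 = 26244 ≡ 18 (mod 1457)
7^64 ≡ 18^2 = 324 ≡ 324 (mod 1457)
91 = 64 + 16 + 8 + 2 + 1 in binary powers of 2.
So 7^91 ≡ 324 · 162 · 909 · 49 · 7 ≡ 1061 (mod 1457).
Squaring chain: 1061 → 917 → 200 → 661; never reaches −1, so base 7 is a Miller–Rabin witness that 1457 is composite.

1061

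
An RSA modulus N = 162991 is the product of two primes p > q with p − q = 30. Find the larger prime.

Since p = q + 30, we have 162991 = q(q + 30), so q² + 30q − 162991 = 0.
Discriminant: 30² + 4·162991 = 900 + 651964 = 652864; √652864 = 808.
q = (−30 + 808)/2 = 389, and p = q + 30 = 419.
Check: 389 · 419 = 162991.

419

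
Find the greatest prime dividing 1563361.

47

1563361 = 29 · 53909
53909 = 31 · 1739
1739 = 37 · 47
47 is prime.
So 1563361 = 29 · 31 · 37 · 47; the largest prime factor is 47.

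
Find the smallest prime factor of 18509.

18509 is odd.
Digit sum 23, not divisible by 3.
Ends in 9: not divisible by 5.
7: 18509 = 7·2644 + 1
11: 18509 = 11·1682 + 7
13: 18509 = 13·1423 + 10
17: 18509 = 17·1088 + 13
19: 18509 = 19·974 + 3
23: 18509 = 23·804 + 17
29: 18509 = 29·638 + 7
31: 18509 = 31·597 + 2
37: 18509 = 37·500 + 9
41: 18509 = 41·451 + 18
43: 18509 = 43·430 + 19
47: 18509 = 47·393 + 38
53: 18509 = 53·349 + 12
59: 18509 = 59·313 + 42
61: 18509 = 61·303 + 26
67: 18509 = 67·276 + 17
71: 18509 = 71·260 + 49
73: 18509 = 73·253 + 40
79: 18509 = 79·234 + 23
83: 18509 = 83·223

83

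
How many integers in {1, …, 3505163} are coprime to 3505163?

3436200

Factor: 3505163 = 139 · 151 · 167.
φ(3505163) = (139−1) · (151−1) · (167−1) = 138 · 150 · 166 = 3436200.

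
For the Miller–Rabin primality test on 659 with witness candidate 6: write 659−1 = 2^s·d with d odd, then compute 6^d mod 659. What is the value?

659 − 1 = 658 = 2^1 · 329, so d = 329.
6^1 ≡ 6 (mod 659)
6^2 ≡ 6^2 = 36 ≡ 36 (mod 659)
6^4 ≡ 36^2 = 1296 ≡ 637 (mod 659)
6^8 ≡ 637^2 = 405769 ≡ 484 (mod 659)
6^16 ≡ 484^2 = 234256 ≡ 311 (mod 659)
6^32 ≡ 311^2 = 96721 ≡ 507 (mod 659)
6^64 ≡ 507^2 = 257049 ≡ 39 (mod 659)
6^128 ≡ 39^2 = 1521 ≡ 203 (mod 659)
6^256 ≡ 203^2 = 41209 ≡ 351 (mod 659)
329 = 256 + 64 + 8 + 1 in binary powers of 2.
So 6^329 ≡ 351 · 39 · 484 · 6 ≡ 658 (mod 659).
Since 6^d ≡ 658 (mod 659), base 6 does not prove 659 composite.

658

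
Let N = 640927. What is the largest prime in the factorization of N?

79

640927 = 7 · 91561
91561 = 19 · 4819
4819 = 61 · 79
79 is prime.
So 640927 = 7 · 19 · 61 · 79; the largest prime factor is 79.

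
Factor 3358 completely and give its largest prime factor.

73

3358 = 2 · 1679
1679 = 23 · 73
73 is prime.
So 3358 = 2 · 23 · 73; the largest prime factor is 73.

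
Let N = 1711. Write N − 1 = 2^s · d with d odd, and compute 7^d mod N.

500

1711 − 1 = 1710 = 2^1 · 855, so d = 855.
7^1 ≡ 7 (mod 1711)
7^2 ≡ 7^2 = 49 ≡ 49 (mod 1711)
7^4 ≡ 49^2 = 2401 ≡ 690 (mod 1711)
7^8 ≡ 690^2 = 476100 ≡ 442 (mod 1711)
7^16 ≡ 442^2 = 195364 ≡ 310 (mod 1711)
7^32 ≡ 310^2 = 96100 ≡ 284 (mod 1711)
7^64 ≡ 284^2 = 80656 ≡ 239 (mod 1711)
7^128 ≡ 239^2 = 57121 ≡ 658 (mod 1711)
7^256 ≡ 658^2 = 432964 ≡ 81 (mod 1711)
7^512 ≡ 81^2 = 6561 ≡ 1428 (mod 1711)
855 = 512 + 256 + 64 + 16 + 4 + 2 + 1 in binary powers of 2.
So 7^855 ≡ 1428 · 81 · 239 · 310 · 690 · 49 · 7 ≡ 500 (mod 1711).
Squaring chain: 500; never reaches −1, so base 7 is a Miller–Rabin witness that 1711 is composite.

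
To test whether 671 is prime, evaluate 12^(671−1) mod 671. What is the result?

12^1 ≡ 12 (mod 671)
12^2 ≡ 12^2 = 144 ≡ 144 (mod 671)
12^4 ≡ 144^2 = 20736 ≡ 606 (mod 671)
12^8 ≡ 606^2 = 367236 ≡ 199 (mod 671)
12^16 ≡ 199^2 = 39601 ≡ 12 (mod 671)
12^32 ≡ 12^2 = 144 ≡ 144 (mod 671)
12^64 ≡ 144^2 = 20736 ≡ 606 (mod 671)
12^128 ≡ 606^2 = 367236 ≡ 199 (mod 671)
12^256 ≡ 199^2 = 39601 ≡ 12 (mod 671)
12^512 ≡ 12^2 = 144 ≡ 144 (mod 671)
670 = 512 + 128 + 16 + 8 + 4 + 2 in binary powers of 2.
So 12^670 ≡ 144 · 199 · 12 · 199 · 606 · 144 ≡ 474 (mod 671).
Since 474 ≠ 1, base 12 is a Fermat witness: 671 is composite.

474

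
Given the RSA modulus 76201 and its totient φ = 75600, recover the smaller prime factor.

φ(n) = (p−1)(q−1) = n − (p+q) + 1, so p + q = 76201 − 75600 + 1 = 602.
p and q are the roots of t² − 602t + 76201 = 0.
Discriminant: 602² − 4·76201 = 362404 − 304804 = 57600; √57600 = 240.
q = (602 − 240)/2 = 181, p = (602 + 240)/2 = 421.
Check: 181 · 421 = 76201.

181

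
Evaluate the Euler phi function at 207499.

192456

Factor: 207499 = 19 · 67 · 163.
φ(207499) = (19−1) · (67−1) · (163−1) = 18 · 66 · 162 = 192456.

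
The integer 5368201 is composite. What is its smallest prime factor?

73

5368201 is odd.
Digit sum 25, not divisible by 3.
Ends in 1: not divisible by 5.
7: 5368201 = 7·766885 + 6
11: 5368201 = 11·488018 + 3
13: 5368201 = 13·412938 + 7
17: 5368201 = 17·315776 + 9
19: 5368201 = 19·282536 + 17
23: 5368201 = 23·233400 + 1
29: 5368201 = 29·185110 + 11
31: 5368201 = 31·173167 + 24
37: 5368201 = 37·145086 + 19
41: 5368201 = 41·130931 + 30
43: 5368201 = 43·124841 + 38
47: 5368201 = 47·114217 + 2
53: 5368201 = 53·101286 + 43
59: 5368201 = 59·90986 + 27
61: 5368201 = 61·88003 + 18
67: 5368201 = 67·80122 + 27
71: 5368201 = 71·75608 + 33
73: 5368201 = 73·73537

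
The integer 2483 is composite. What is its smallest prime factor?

2483 is odd.
Digit sum 17, not divisible by 3.
Ends in 3: not divisible by 5.
7: 2483 = 7·354 + 5
11: 2483 = 11·225 + 8
13: 2483 = 13·191

13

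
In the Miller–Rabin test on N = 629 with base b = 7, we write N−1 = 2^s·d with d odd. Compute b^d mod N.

329

629 − 1 = 628 = 2^2 · 157, so d = 157.
7^1 ≡ 7 (mod 629)
7^2 ≡ 7^2 = 49 ≡ 49 (mod 629)
7^4 ≡ 49^2 = 2401 ≡ 514 (mod 629)
7^8 ≡ 514^2 = 264196 ≡ 16 (mod 629)
7^16 ≡ 16^2 = 256 ≡ 256 (mod 629)
7^32 ≡ 256^2 = 65536 ≡ 120 (mod 629)
7^64 ≡ 120^2 = 14400 ≡ 562 (mod 629)
7^128 ≡ 562^2 = 315844 ≡ 86 (mod 629)
157 = 128 + 16 + 8 + 4 + 1 in binary powers of 2.
So 7^157 ≡ 86 · 256 · 16 · 514 · 7 ≡ 329 (mod 629).
Squaring chain: 329 → 53; never reaches −1, so base 7 is a Miller–Rabin witness that 629 is composite.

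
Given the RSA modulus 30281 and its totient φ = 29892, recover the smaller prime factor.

φ(n) = (p−1)(q−1) = n − (p+q) + 1, so p + q = 30281 − 29892 + 1 = 390.
p and q are the roots of t² − 390t + 30281 = 0.
Discriminant: 390² − 4·30281 = 152100 − 121124 = 30976; √30976 = 176.
q = (390 − 176)/2 = 107, p = (390 + 176)/2 = 283.
Check: 107 · 283 = 30281.

107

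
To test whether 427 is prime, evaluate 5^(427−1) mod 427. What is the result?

5^1 ≡ 5 (mod 427)
5^2 ≡ 5^2 = 25 ≡ 25 (mod 427)
5^4 ≡ 25^2 = 625 ≡ 198 (mod 427)
5^8 ≡ 198^2 = 39204 ≡ 347 (mod 427)
5^16 ≡ 347^2 = 120409 ≡ 422 (mod 427)
5^32 ≡ 422^2 = 178084 ≡ 25 (mod 427)
5^64 ≡ 25^2 = 625 ≡ 198 (mod 427)
5^128 ≡ 198^2 = 39204 ≡ 347 (mod 427)
5^256 ≡ 347^2 = 120409 ≡ 422 (mod 427)
426 = 256 + 128 + 32 + 8 + 2 in binary powers of 2.
So 5^426 ≡ 422 · 347 · 25 · 347 · 25 ≡ 253 (mod 427).
Since 253 ≠ 1, base 5 is a Fermat witness: 427 is composite.

253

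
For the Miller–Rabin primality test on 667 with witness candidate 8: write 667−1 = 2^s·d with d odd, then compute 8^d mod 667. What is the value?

374

667 − 1 = 666 = 2^1 · 333, so d = 333.
8^1 ≡ 8 (mod 667)
8^2 ≡ 8^2 = 64 ≡ 64 (mod 667)
8^4 ≡ 64^2 = 4096 ≡ 94 (mod 667)
8^8 ≡ 94^2 = 8836 ≡ 165 (mod 667)
8^16 ≡ 165^2 = 27225 ≡ 545 (mod 667)
8^32 ≡ 545^2 = 297025 ≡ 210 (mod 667)
8^64 ≡ 210^2 = 44100 ≡ 78 (mod 667)
8^128 ≡ 78^2 = 6084 ≡ 81 (mod 667)
8^256 ≡ 81^2 = 6561 ≡ 558 (mod 667)
333 = 256 + 64 + 8 + 4 + 1 in binary powers of 2.
So 8^333 ≡ 558 · 78 · 165 · 94 · 8 ≡ 374 (mod 667).
Squaring chain: 374; never reaches −1, so base 8 is a Miller–Rabin witness that 667 is composite.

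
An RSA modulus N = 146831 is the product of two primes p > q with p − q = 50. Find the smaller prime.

359

Since p = q + 50, we have 146831 = q(q + 50), so q² + 50q − 146831 = 0.
Discriminant: 50² + 4·146831 = 2500 + 587324 = 589824; √589824 = 768.
q = (−50 + 768)/2 = 359, and p = q + 50 = 409.
Check: 359 · 409 = 146831.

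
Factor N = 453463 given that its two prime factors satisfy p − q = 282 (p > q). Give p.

829

Since p = q + 282, we have 453463 = q(q + 282), so q² + 282q − 453463 = 0.
Discriminant: 282² + 4·453463 = 79524 + 1813852 = 1893376; √1893376 = 1376.
q = (−282 + 1376)/2 = 547, and p = q + 282 = 829.
Check: 547 · 829 = 453463.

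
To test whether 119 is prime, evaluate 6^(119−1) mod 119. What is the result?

8

6^1 ≡ 6 (mod 119)
6^2 ≡ 6^2 = 36 ≡ 36 (mod 119)
6^4 ≡ 36^2 = 1296 ≡ 106 (mod 119)
6^8 ≡ 106^2 = 11236 ≡ 50 (mod 119)
6^16 ≡ 50^2 = 2500 ≡ 1 (mod 119)
6^32 ≡ 1^2 = 1 ≡ 1 (mod 119)
6^64 ≡ 1^2 = 1 ≡ 1 (mod 119)
118 = 64 + 32 + 16 + 4 + 2 in binary powers of 2.
So 6^118 ≡ 1 · 1 · 1 · 106 · 36 ≡ 8 (mod 119).
Since 8 ≠ 1, base 6 is a Fermat witness: 119 is composite.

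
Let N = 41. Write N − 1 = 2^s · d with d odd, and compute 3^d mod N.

38

41 − 1 = 40 = 2^3 · 5, so d = 5.
3^1 ≡ 3 (mod 41)
3^2 ≡ 3^2 = 9 ≡ 9 (mod 41)
3^4 ≡ 9^2 = 81 ≡ 40 (mod 41)
5 = 4 + 1 in binary powers of 2.
So 3^5 ≡ 40 · 3 ≡ 38 (mod 41).
Squaring chain: 38 → 9 → 40; reaches −1, so base 3 does not prove 41 composite.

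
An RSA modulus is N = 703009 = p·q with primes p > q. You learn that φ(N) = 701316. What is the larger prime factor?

φ(n) = (p−1)(q−1) = n − (p+q) + 1, so p + q = 703009 − 701316 + 1 = 1694.
p and q are the roots of t² − 1694t + 703009 = 0.
Discriminant: 1694² − 4·703009 = 2869636 − 2812036 = 57600; √57600 = 240.
q = (1694 − 240)/2 = 727, p = (1694 + 240)/2 = 967.
Check: 727 · 967 = 703009.

967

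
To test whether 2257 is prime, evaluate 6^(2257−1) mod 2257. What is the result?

741

6^1 ≡ 6 (mod 2257)
6^2 ≡ 6^2 = 36 ≡ 36 (mod 2257)
6^4 ≡ 36^2 = 1296 ≡ 1296 (mod 2257)
6^8 ≡ 1296^2 = 1679616 ≡ 408 (mod 2257)
6^16 ≡ 408^2 = 166464 ≡ 1703 (mod 2257)
6^32 ≡ 1703^2 = 2900209 ≡ 2221 (mod 2257)
6^64 ≡ 2221^2 = 4932841 ≡ 1296 (mod 2257)
6^128 ≡ 1296^2 = 1679616 ≡ 408 (mod 2257)
6^256 ≡ 408^2 = 166464 ≡ 1703 (mod 2257)
6^512 ≡ 1703^2 = 2900209 ≡ 2221 (mod 2257)
6^1024 ≡ 2221^2 = 4932841 ≡ 1296 (mod 2257)
6^2048 ≡ 1296^2 = 1679616 ≡ 408 (mod 2257)
2256 = 2048 + 128 + 64 + 16 in binary powers of 2.
So 6^2256 ≡ 408 · 408 · 1296 · 1703 ≡ 741 (mod 2257).
Since 741 ≠ 1, base 6 is a Fermat witness: 2257 is composite.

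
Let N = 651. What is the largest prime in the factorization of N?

651 = 3 · 217
217 = 7 · 31
31 is prime.
So 651 = 3 · 7 · 31; the largest prime factor is 31.

31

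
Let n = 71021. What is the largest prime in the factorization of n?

79

71021 = 29 · 2449
2449 = 31 · 79
79 is prime.
So 71021 = 29 · 31 · 79; the largest prime factor is 79.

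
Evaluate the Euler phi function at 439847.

Factor: 439847 = 43 · 53 · 193.
φ(439847) = (43−1) · (53−1) · (193−1) = 42 · 52 · 192 = 419328.

419328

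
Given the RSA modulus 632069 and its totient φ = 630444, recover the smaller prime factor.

φ(n) = (p−1)(q−1) = n − (p+q) + 1, so p + q = 632069 − 630444 + 1 = 1626.
p and q are the roots of t² − 1626t + 632069 = 0.
Discriminant: 1626² − 4·632069 = 2643876 − 2528276 = 115600; √115600 = 340.
q = (1626 − 340)/2 = 643, p = (1626 + 340)/2 = 983.
Check: 643 · 983 = 632069.

643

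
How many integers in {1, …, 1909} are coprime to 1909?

Factor: 1909 = 23 · 83.
φ(1909) = (23−1) · (83−1) = 22 · 82 = 1804.

1804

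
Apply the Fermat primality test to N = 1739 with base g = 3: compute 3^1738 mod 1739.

1070

3^1 ≡ 3 (mod 1739)
3^2 ≡ 3^2 = 9 ≡ 9 (mod 1739)
3^4 ≡ 9^2 = 81 ≡ 81 (mod 1739)
3^8 ≡ 81^2 = 6561 ≡ 1344 (mod 1739)
3^16 ≡ 1344^2 = 1806336 ≡ 1254 (mod 1739)
3^32 ≡ 1254^2 = 1572516 ≡ 460 (mod 1739)
3^64 ≡ 460^2 = 211600 ≡ 1181 (mod 1739)
3^128 ≡ 1181^2 = 1394761 ≡ 83 (mod 1739)
3^256 ≡ 83^2 = 6889 ≡ 1672 (mod 1739)
3^512 ≡ 1672^2 = 2795584 ≡ 1011 (mod 1739)
3^1024 ≡ 1011^2 = 1022121 ≡ 1328 (mod 1739)
1738 = 1024 + 512 + 128 + 64 + 8 + 2 in binary powers of 2.
So 3^1738 ≡ 1328 · 1011 · 83 · 1181 · 1344 · 9 ≡ 1070 (mod 1739).
Since 1070 ≠ 1, base 3 is a Fermat witness: 1739 is composite.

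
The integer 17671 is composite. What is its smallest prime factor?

17671 is odd.
Digit sum 22, not divisible by 3.
Ends in 1: not divisible by 5.
7: 17671 = 7·2524 + 3
11: 17671 = 11·1606 + 5
13: 17671 = 13·1359 + 4
17: 17671 = 17·1039 + 8
19: 17671 = 19·930 + 1
23: 17671 = 23·768 + 7
29: 17671 = 29·609 + 10
31: 17671 = 31·570 + 1
37: 17671 = 37·477 + 22
41: 17671 = 41·431

41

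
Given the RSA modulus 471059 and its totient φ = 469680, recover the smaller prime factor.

619

φ(n) = (p−1)(q−1) = n − (p+q) + 1, so p + q = 471059 − 469680 + 1 = 1380.
p and q are the roots of t² − 1380t + 471059 = 0.
Discriminant: 1380² − 4·471059 = 1904400 − 1884236 = 20164; √20164 = 142.
q = (1380 − 142)/2 = 619, p = (1380 + 142)/2 = 761.
Check: 619 · 761 = 471059.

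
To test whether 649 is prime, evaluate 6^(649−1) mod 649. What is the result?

26

6^1 ≡ 6 (mod 649)
6^2 ≡ 6^2 = 36 ≡ 36 (mod 649)
6^4 ≡ 36^2 = 1296 ≡ 647 (mod 649)
6^8 ≡ 647^2 = 418609 ≡ 4 (mod 649)
6^16 ≡ 4^2 = 16 ≡ 16 (mod 649)
6^32 ≡ 16^2 = 256 ≡ 256 (mod 649)
6^64 ≡ 256^2 = 65536 ≡ 636 (mod 649)
6^128 ≡ 636^2 = 404496 ≡ 169 (mod 649)
6^256 ≡ 169^2 = 28561 ≡ 5 (mod 649)
6^512 ≡ 5^2 = 25 ≡ 25 (mod 649)
648 = 512 + 128 + 8 in binary powers of 2.
So 6^648 ≡ 25 · 169 · 4 ≡ 26 (mod 649).
Since 26 ≠ 1, base 6 is a Fermat witness: 649 is composite.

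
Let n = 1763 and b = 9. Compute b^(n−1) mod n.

1393

9^1 ≡ 9 (mod 1763)
9^2 ≡ 9^2 = 81 ≡ 81 (mod 1763)
9^4 ≡ 81^2 = 6561 ≡ 1272 (mod 1763)
9^8 ≡ 1272^2 = 1617984 ≡ 1313 (mod 1763)
9^16 ≡ 1313^2 = 1723969 ≡ 1518 (mod 1763)
9^32 ≡ 1518^2 = 2304324 ≡ 83 (mod 1763)
9^64 ≡ 83^2 = 6889 ≡ 1600 (mod 1763)
9^128 ≡ 1600^2 = 2560000 ≡ 124 (mod 1763)
9^256 ≡ 124^2 = 15376 ≡ 1272 (mod 1763)
9^512 ≡ 1272^2 = 1617984 ≡ 1313 (mod 1763)
9^1024 ≡ 1313^2 = 1723969 ≡ 1518 (mod 1763)
1762 = 1024 + 512 + 128 + 64 + 32 + 2 in binary powers of 2.
So 9^1762 ≡ 1518 · 1313 · 124 · 1600 · 83 · 81 ≡ 1393 (mod 1763).
Since 1393 ≠ 1, base 9 is a Fermat witness: 1763 is composite.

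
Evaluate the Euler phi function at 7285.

5520

Factor: 7285 = 5 · 31 · 47.
φ(7285) = (5−1) · (31−1) · (47−1) = 4 · 30 · 46 = 5520.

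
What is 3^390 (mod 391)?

151

3^1 ≡ 3 (mod 391)
3^2 ≡ 3^2 = 9 ≡ 9 (mod 391)
3^4 ≡ 9^2 = 81 ≡ 81 (mod 391)
3^8 ≡ 81^2 = 6561 ≡ 305 (mod 391)
3^16 ≡ 305^2 = 93025 ≡ 358 (mod 391)
3^32 ≡ 358^2 = 128164 ≡ 307 (mod 391)
3^64 ≡ 307^2 = 94249 ≡ 18 (mod 391)
3^128 ≡ 18^2 = 324 ≡ 324 (mod 391)
3^256 ≡ 324^2 = 104976 ≡ 188 (mod 391)
390 = 256 + 128 + 4 + 2 in binary powers of 2.
So 3^390 ≡ 188 · 324 · 81 · 9 ≡ 151 (mod 391).
Since 151 ≠ 1, base 3 is a Fermat witness: 391 is composite.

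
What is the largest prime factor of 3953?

67

3953 = 59 · 67
67 is prime.
So 3953 = 59 · 67; the largest prime factor is 67.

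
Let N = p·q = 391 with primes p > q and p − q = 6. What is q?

17

Since p = q + 6, we have 391 = q(q + 6), so q² + 6q − 391 = 0.
Discriminant: 6² + 4·391 = 36 + 1564 = 1600; √1600 = 40.
q = (−6 + 40)/2 = 17, and p = q + 6 = 23.
Check: 17 · 23 = 391.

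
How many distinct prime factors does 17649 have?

17649 = 3^2 · 1961
1961 = 37 · 53
17649 = 3^2 · 37 · 53, which has 3 distinct prime factors.

3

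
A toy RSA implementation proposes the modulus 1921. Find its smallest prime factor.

17

1921 is odd.
Digit sum 13, not divisible by 3.
Ends in 1: not divisible by 5.
7: 1921 = 7·274 + 3
11: 1921 = 11·174 + 7
13: 1921 = 13·147 + 10
17: 1921 = 17·113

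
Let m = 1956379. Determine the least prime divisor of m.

1956379 is odd.
Digit sum 40, not divisible by 3.
Ends in 9: not divisible by 5.
7: 1956379 = 7·279482 + 5
11: 1956379 = 11·177852 + 7
13: 1956379 = 13·150490 + 9
17: 1956379 = 17·115081 + 2
19: 1956379 = 19·102967 + 6
23: 1956379 = 23·85059 + 22
29: 1956379 = 29·67461 + 10
31: 1956379 = 31·63109

31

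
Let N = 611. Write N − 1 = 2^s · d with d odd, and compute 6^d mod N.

314

611 − 1 = 610 = 2^1 · 305, so d = 305.
6^1 ≡ 6 (mod 611)
6^2 ≡ 6^2 = 36 ≡ 36 (mod 611)
6^4 ≡ 36^2 = 1296 ≡ 74 (mod 611)
6^8 ≡ 74^2 = 5476 ≡ 588 (mod 611)
6^16 ≡ 588^2 = 345744 ≡ 529 (mod 611)
6^32 ≡ 529^2 = 279841 ≡ 3 (mod 611)
6^64 ≡ 3^2 = 9 ≡ 9 (mod 611)
6^128 ≡ 9^2 = 81 ≡ 81 (mod 611)
6^256 ≡ 81^2 = 6561 ≡ 451 (mod 611)
305 = 256 + 32 + 16 + 1 in binary powers of 2.
So 6^305 ≡ 451 · 3 · 529 · 6 ≡ 314 (mod 611).
Squaring chain: 314; never reaches −1, so base 6 is a Miller–Rabin witness that 611 is composite.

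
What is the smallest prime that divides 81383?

97

81383 is odd.
Digit sum 23, not divisible by 3.
Ends in 3: not divisible by 5.
7: 81383 = 7·11626 + 1
11: 81383 = 11·7398 + 5
13: 81383 = 13·6260 + 3
17: 81383 = 17·4787 + 4
19: 81383 = 19·4283 + 6
23: 81383 = 23·3538 + 9
29: 81383 = 29·2806 + 9
31: 81383 = 31·2625 + 8
37: 81383 = 37·2199 + 20
41: 81383 = 41·1984 + 39
43: 81383 = 43·1892 + 27
47: 81383 = 47·1731 + 26
53: 81383 = 53·1535 + 28
59: 81383 = 59·1379 + 22
61: 81383 = 61·1334 + 9
67: 81383 = 67·1214 + 45
71: 81383 = 71·1146 + 17
73: 81383 = 73·1114 + 61
79: 81383 = 79·1030 + 13
83: 81383 = 83·980 + 43
89: 81383 = 89·914 + 37
97: 81383 = 97·839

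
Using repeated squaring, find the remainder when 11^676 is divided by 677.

1

11^1 ≡ 11 (mod 677)
11^2 ≡ 11^2 = 121 ≡ 121 (mod 677)
11^4 ≡ 121^2 = 14641 ≡ 424 (mod 677)
11^8 ≡ 424^2 = 179776 ≡ 371 (mod 677)
11^16 ≡ 371^2 = 137641 ≡ 210 (mod 677)
11^32 ≡ 210^2 = 44100 ≡ 95 (mod 677)
11^64 ≡ 95^2 = 9025 ≡ 224 (mod 677)
11^128 ≡ 224^2 = 50176 ≡ 78 (mod 677)
11^256 ≡ 78^2 = 6084 ≡ 668 (mod 677)
11^512 ≡ 668^2 = 446224 ≡ 81 (mod 677)
676 = 512 + 128 + 32 + 4 in binary powers of 2.
So 11^676 ≡ 81 · 78 · 95 · 424 ≡ 1 (mod 677).
Since the result is 1, base 11 gives no evidence that 677 is composite.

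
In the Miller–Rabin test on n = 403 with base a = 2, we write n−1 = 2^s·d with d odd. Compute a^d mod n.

343

403 − 1 = 402 = 2^1 · 201, so d = 201.
2^1 ≡ 2 (mod 403)
2^2 ≡ 2^2 = 4 ≡ 4 (mod 403)
2^4 ≡ 4^2 = 16 ≡ 16 (mod 403)
2^8 ≡ 16^2 = 256 ≡ 256 (mod 403)
2^16 ≡ 256^2 = 65536 ≡ 250 (mod 403)
2^32 ≡ 250^2 = 62500 ≡ 35 (mod 403)
2^64 ≡ 35^2 = 1225 ≡ 16 (mod 403)
2^128 ≡ 16^2 = 256 ≡ 256 (mod 403)
201 = 128 + 64 + 8 + 1 in binary powers of 2.
So 2^201 ≡ 256 · 16 · 256 · 2 ≡ 343 (mod 403).
Squaring chain: 343; never reaches −1, so base 2 is a Miller–Rabin witness that 403 is composite.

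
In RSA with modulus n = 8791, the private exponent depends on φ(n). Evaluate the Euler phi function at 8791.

Factor: 8791 = 59 · 149.
φ(8791) = (59−1) · (149−1) = 58 · 148 = 8584.

8584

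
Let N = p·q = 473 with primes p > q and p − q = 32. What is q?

11

Since p = q + 32, we have 473 = q(q + 32), so q² + 32q − 473 = 0.
Discriminant: 32² + 4·473 = 1024 + 1892 = 2916; √2916 = 54.
q = (−32 + 54)/2 = 11, and p = q + 32 = 43.
Check: 11 · 43 = 473.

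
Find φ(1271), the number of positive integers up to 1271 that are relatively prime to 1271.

1200

Factor: 1271 = 31 · 41.
φ(1271) = (31−1) · (41−1) = 30 · 40 = 1200.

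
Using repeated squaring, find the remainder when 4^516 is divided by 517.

147

4^1 ≡ 4 (mod 517)
4^2 ≡ 4^2 = 16 ≡ 16 (mod 517)
4^4 ≡ 16^2 = 256 ≡ 256 (mod 517)
4^8 ≡ 256^2 = 65536 ≡ 394 (mod 517)
4^16 ≡ 394^2 = 155236 ≡ 136 (mod 517)
4^32 ≡ 136^2 = 18496 ≡ 401 (mod 517)
4^64 ≡ 401^2 = 160801 ≡ 14 (mod 517)
4^128 ≡ 14^2 = 196 ≡ 196 (mod 517)
4^256 ≡ 196^2 = 38416 ≡ 158 (mod 517)
4^512 ≡ 158^2 = 24964 ≡ 148 (mod 517)
516 = 512 + 4 in binary powers of 2.
So 4^516 ≡ 148 · 256 ≡ 147 (mod 517).
Since 147 ≠ 1, base 4 is a Fermat witness: 517 is composite.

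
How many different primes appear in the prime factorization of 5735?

3

5735 = 5 · 1147
1147 = 31 · 37
5735 = 5 · 31 · 37, which has 3 distinct prime factors.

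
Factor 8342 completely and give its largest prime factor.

8342 = 2 · 4171
4171 = 43 · 97
97 is prime.
So 8342 = 2 · 43 · 97; the largest prime factor is 97.

97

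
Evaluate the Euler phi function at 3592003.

Factor: 3592003 = 137 · 157 · 167.
φ(3592003) = (137−1) · (157−1) · (167−1) = 136 · 156 · 166 = 3521856.

3521856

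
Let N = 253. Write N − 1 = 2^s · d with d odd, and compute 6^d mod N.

253 − 1 = 252 = 2^2 · 63, so d = 63.
6^1 ≡ 6 (mod 253)
6^2 ≡ 6^2 = 36 ≡ 36 (mod 253)
6^4 ≡ 36^2 = 1296 ≡ 31 (mod 253)
6^8 ≡ 31^2 = 961 ≡ 202 (mod 253)
6^16 ≡ 202^2 = 40804 ≡ 71 (mod 253)
6^32 ≡ 71^2 = 5041 ≡ 234 (mod 253)
63 = 32 + 16 + 8 + 4 + 2 + 1 in binary powers of 2.
So 6^63 ≡ 234 · 71 · 202 · 31 · 36 · 6 ≡ 18 (mod 253).
Squaring chain: 18 → 71; never reaches −1, so base 6 is a Miller–Rabin witness that 253 is composite.

18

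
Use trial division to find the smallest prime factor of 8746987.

71

8746987 is odd.
Digit sum 49, not divisible by 3.
Ends in 7: not divisible by 5.
7: 8746987 = 7·1249569 + 4
11: 8746987 = 11·795180 + 7
13: 8746987 = 13·672845 + 2
17: 8746987 = 17·514528 + 11
19: 8746987 = 19·460367 + 14
23: 8746987 = 23·380303 + 18
29: 8746987 = 29·301620 + 7
31: 8746987 = 31·282160 + 27
37: 8746987 = 37·236405 + 2
41: 8746987 = 41·213341 + 6
43: 8746987 = 43·203418 + 13
47: 8746987 = 47·186106 + 5
53: 8746987 = 53·165037 + 26
59: 8746987 = 59·148254 + 1
61: 8746987 = 61·143393 + 14
67: 8746987 = 67·130552 + 3
71: 8746987 = 71·123197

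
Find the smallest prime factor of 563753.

563753 is odd.
Digit sum 29, not divisible by 3.
Ends in 3: not divisible by 5.
7: 563753 = 7·80536 + 1
11: 563753 = 11·51250 + 3
13: 563753 = 13·43365 + 8
17: 563753 = 17·33161 + 16
19: 563753 = 19·29671 + 4
23: 563753 = 23·24511

23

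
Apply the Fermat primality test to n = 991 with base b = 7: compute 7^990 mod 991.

1

7^1 ≡ 7 (mod 991)
7^2 ≡ 7^2 = 49 ≡ 49 (mod 991)
7^4 ≡ 49^2 = 2401 ≡ 419 (mod 991)
7^8 ≡ 419^2 = 175561 ≡ 154 (mod 991)
7^16 ≡ 154^2 = 23716 ≡ 923 (mod 991)
7^32 ≡ 923^2 = 851929 ≡ 660 (mod 991)
7^64 ≡ 660^2 = 435600 ≡ 551 (mod 991)
7^128 ≡ 551^2 = 303601 ≡ 355 (mod 991)
7^256 ≡ 355^2 = 126025 ≡ 168 (mod 991)
7^512 ≡ 168^2 = 28224 ≡ 476 (mod 991)
990 = 512 + 256 + 128 + 64 + 16 + 8 + 4 + 2 in binary powers of 2.
So 7^990 ≡ 476 · 168 · 355 · 551 · 923 · 154 · 419 · 49 ≡ 1 (mod 991).
Since the result is 1, base 7 gives no evidence that 991 is composite.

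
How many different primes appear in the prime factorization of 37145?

4

37145 = 5 · 7429
7429 = 17 · 437
437 = 19 · 23
37145 = 5 · 17 · 19 · 23, which has 4 distinct prime factors.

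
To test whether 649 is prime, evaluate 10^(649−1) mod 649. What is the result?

320

10^1 ≡ 10 (mod 649)
10^2 ≡ 10^2 = 100 ≡ 100 (mod 649)
10^4 ≡ 100^2 = 10000 ≡ 265 (mod 649)
10^8 ≡ 265^2 = 70225 ≡ 133 (mod 649)
10^16 ≡ 133^2 = 17689 ≡ 166 (mod 649)
10^32 ≡ 166^2 = 27556 ≡ 298 (mod 649)
10^64 ≡ 298^2 = 88804 ≡ 540 (mod 649)
10^128 ≡ 540^2 = 291600 ≡ 199 (mod 649)
10^256 ≡ 199^2 = 39601 ≡ 12 (mod 649)
10^512 ≡ 12^2 = 144 ≡ 144 (mod 649)
648 = 512 + 128 + 8 in binary powers of 2.
So 10^648 ≡ 144 · 199 · 133 ≡ 320 (mod 649).
Since 320 ≠ 1, base 10 is a Fermat witness: 649 is composite.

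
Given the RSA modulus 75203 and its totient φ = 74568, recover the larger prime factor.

φ(n) = (p−1)(q−1) = n − (p+q) + 1, so p + q = 75203 − 74568 + 1 = 636.
p and q are the roots of t² − 636t + 75203 = 0.
Discriminant: 636² − 4·75203 = 404496 − 300812 = 103684; √103684 = 322.
q = (636 − 322)/2 = 157, p = (636 + 322)/2 = 479.
Check: 157 · 479 = 75203.

479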